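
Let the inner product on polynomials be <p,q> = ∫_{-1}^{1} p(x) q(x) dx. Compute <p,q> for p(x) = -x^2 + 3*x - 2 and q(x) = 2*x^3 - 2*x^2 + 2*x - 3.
<p,q> = 358/15

Expand the product: p(x)·q(x) = -2*x^5 + 8*x^4 - 12*x^3 + 13*x^2 - 13*x + 6.
∫_{-1}^{1} of each monomial x^k gives [2/(k+1) if k even, 0 if k odd]. Integrating term-by-term (or equivalently evaluating the antiderivative F(x) = -x^6/3 + 8*x^5/5 - 3*x^4 + 13*x^3/3 - 13*x^2/2 + 6*x at the endpoints):
  F(1) − F(−1) = 21/10 − (-653/30) = 358/15.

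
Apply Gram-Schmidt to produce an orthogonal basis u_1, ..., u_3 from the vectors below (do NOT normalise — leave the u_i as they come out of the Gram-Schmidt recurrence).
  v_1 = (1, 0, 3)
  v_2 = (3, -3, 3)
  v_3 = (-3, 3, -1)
Orthogonal basis:
  u_1 = (1, 0, 3)
  u_2 = (9/5, -3, -3/5)
  u_3 = (-3/7, -2/7, 1/7)

Apply the Gram-Schmidt recurrence
  u_1 = v_1
  u_i = v_i − Σ_{j<i} ((v_i · u_j) / (u_j · u_j)) · u_j.

Step by step this gives:
  u_1 = (1, 0, 3)
  u_2 = (9/5, -3, -3/5)
  u_3 = (-3/7, -2/7, 1/7)

Orthogonality check:
  u_2 · u_1 = 0 (should be 0)
  u_3 · u_1 = 0 (should be 0)
  u_3 · u_2 = 0 (should be 0)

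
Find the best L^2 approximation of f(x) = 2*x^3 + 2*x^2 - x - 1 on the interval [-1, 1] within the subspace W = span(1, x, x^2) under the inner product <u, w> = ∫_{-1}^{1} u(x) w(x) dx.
g(x) = 2*x^2 + x/5 - 1

The best approximation g ∈ W is the orthogonal projection of f onto W. Writing g = a_0 + a_1 x + a_2 x^2, the coefficients solve the normal equations G · a = b where
  G_{ij} = <φ_i, φ_j> and b_i = <f, φ_i>, with φ_0 = 1, φ_1 = x, φ_2 = x^2.
G =
  [2, 0, 2/3]
  [0, 2/3, 0]
  [2/3, 0, 2/5],
b = (-2/3, 2/15, 2/15).
Solving gives a_0 = -1, a_1 = 1/5, a_2 = 2, so
  g(x) = 2*x^2 + x/5 - 1.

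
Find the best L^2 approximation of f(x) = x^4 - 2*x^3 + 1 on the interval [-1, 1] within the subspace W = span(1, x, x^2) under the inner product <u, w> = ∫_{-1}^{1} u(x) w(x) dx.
g(x) = 6*x^2/7 - 6*x/5 + 32/35

The best approximation g ∈ W is the orthogonal projection of f onto W. Writing g = a_0 + a_1 x + a_2 x^2, the coefficients solve the normal equations G · a = b where
  G_{ij} = <φ_i, φ_j> and b_i = <f, φ_i>, with φ_0 = 1, φ_1 = x, φ_2 = x^2.
G =
  [2, 0, 2/3]
  [0, 2/3, 0]
  [2/3, 0, 2/5],
b = (12/5, -4/5, 20/21).
Solving gives a_0 = 32/35, a_1 = -6/5, a_2 = 6/7, so
  g(x) = 6*x^2/7 - 6*x/5 + 32/35.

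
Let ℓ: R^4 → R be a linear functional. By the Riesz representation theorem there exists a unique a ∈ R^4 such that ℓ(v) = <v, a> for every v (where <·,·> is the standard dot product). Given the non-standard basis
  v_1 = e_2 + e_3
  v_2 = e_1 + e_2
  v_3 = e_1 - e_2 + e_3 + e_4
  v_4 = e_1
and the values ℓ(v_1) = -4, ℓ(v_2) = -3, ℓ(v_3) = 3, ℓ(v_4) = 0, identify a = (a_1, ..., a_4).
a = (0, -3, -1, 1)

Write a = (a_1, ..., a_4) in the standard basis. For each basis vector v_i, ℓ(v_i) = <v_i, a> is a linear equation in the a_j's. Collect the n equations into a matrix system V a = ℓ, where row i of V is v_i (expressed in the standard basis). Since V is invertible (lower-triangular with 1s on the diagonal, up to permutation), solve by back-substitution:
  V =
[[0, 1, 1, 0],
 [1, 1, 0, 0],
 [1, -1, 1, 1],
 [1, 0, 0, 0]]
  V a = (-4, -3, 3, 0)
Solving gives a = (0, -3, -1, 1).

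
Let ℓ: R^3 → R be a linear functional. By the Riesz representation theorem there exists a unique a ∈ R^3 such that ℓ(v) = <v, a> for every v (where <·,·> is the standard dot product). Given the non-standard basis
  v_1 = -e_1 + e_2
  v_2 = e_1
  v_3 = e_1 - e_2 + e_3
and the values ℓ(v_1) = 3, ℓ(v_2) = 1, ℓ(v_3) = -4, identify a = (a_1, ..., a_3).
a = (1, 4, -1)

Write a = (a_1, ..., a_3) in the standard basis. For each basis vector v_i, ℓ(v_i) = <v_i, a> is a linear equation in the a_j's. Collect the n equations into a matrix system V a = ℓ, where row i of V is v_i (expressed in the standard basis). Since V is invertible (lower-triangular with 1s on the diagonal, up to permutation), solve by back-substitution:
  V =
[[-1, 1, 0],
 [1, 0, 0],
 [1, -1, 1]]
  V a = (3, 1, -4)
Solving gives a = (1, 4, -1).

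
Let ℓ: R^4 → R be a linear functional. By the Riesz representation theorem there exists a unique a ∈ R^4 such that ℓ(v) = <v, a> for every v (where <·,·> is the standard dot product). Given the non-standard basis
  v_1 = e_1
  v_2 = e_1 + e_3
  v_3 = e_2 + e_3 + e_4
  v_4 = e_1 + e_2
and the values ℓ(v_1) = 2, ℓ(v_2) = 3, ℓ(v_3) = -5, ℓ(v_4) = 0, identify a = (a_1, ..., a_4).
a = (2, -2, 1, -4)

Write a = (a_1, ..., a_4) in the standard basis. For each basis vector v_i, ℓ(v_i) = <v_i, a> is a linear equation in the a_j's. Collect the n equations into a matrix system V a = ℓ, where row i of V is v_i (expressed in the standard basis). Since V is invertible (lower-triangular with 1s on the diagonal, up to permutation), solve by back-substitution:
  V =
[[1, 0, 0, 0],
 [1, 0, 1, 0],
 [0, 1, 1, 1],
 [1, 1, 0, 0]]
  V a = (2, 3, -5, 0)
Solving gives a = (2, -2, 1, -4).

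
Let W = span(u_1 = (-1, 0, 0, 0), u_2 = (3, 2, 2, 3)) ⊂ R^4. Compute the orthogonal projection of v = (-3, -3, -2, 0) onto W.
proj_W(v) = (-3, -20/17, -20/17, -30/17)

Set up U = [u_1 | ... | u_2] ∈ R^(4×2). The projector onto W = col(U) is P = U (U^T U)^(-1) U^T.
Compute U^T U =
  [1, -3]
  [-3, 26],
and U^T v = (3, -19).
Solve U^T U · c = U^T v for the coefficients: c = (21/17, -10/17). The projection is proj_W(v) = U c.
Check: (v - proj_W(v)) · u_1 = 0  (should be 0).
Check: (v - proj_W(v)) · u_2 = 0  (should be 0).
Result: proj_W(v) = (-3, -20/17, -20/17, -30/17).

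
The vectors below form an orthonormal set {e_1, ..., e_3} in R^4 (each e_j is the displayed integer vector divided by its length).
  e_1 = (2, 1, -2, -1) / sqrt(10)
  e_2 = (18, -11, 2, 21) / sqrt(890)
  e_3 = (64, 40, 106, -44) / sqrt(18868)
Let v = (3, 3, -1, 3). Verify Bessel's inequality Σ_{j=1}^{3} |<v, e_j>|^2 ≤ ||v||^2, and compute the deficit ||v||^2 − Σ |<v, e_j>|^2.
Σ |<v, e_j>|^2 = 755/53; ||v||^2 = 28; deficit = 729/53

Write each e_j = u_j / sqrt(<u_j, u_j>) where u_j is the displayed integer vector. Then <v, e_j> = <v, u_j> / sqrt(<u_j, u_j>), so |<v, e_j>|^2 = <v, u_j>^2 / <u_j, u_j>.
Coefficients: <v, e_1> = 8/sqrt(10), <v, e_2> = 82/sqrt(890), <v, e_3> = 74/sqrt(18868).
Square and sum: Σ |<v, e_j>|^2 = 755/53.
Compute ||v||^2 = v·v = 28.
Deficit = 28 − 755/53 = 729/53 ≥ 0, confirming Bessel's inequality. (The deficit equals ||v − Σ <v,e_j> e_j||^2, the squared distance from v to span{e_j}.)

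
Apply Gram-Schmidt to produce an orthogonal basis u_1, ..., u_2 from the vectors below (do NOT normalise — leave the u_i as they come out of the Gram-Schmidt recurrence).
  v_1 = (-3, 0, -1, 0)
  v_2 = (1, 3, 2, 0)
Orthogonal basis:
  u_1 = (-3, 0, -1, 0)
  u_2 = (-1/2, 3, 3/2, 0)

Apply the Gram-Schmidt recurrence
  u_1 = v_1
  u_i = v_i − Σ_{j<i} ((v_i · u_j) / (u_j · u_j)) · u_j.

Step by step this gives:
  u_1 = (-3, 0, -1, 0)
  u_2 = (-1/2, 3, 3/2, 0)

Orthogonality check:
  u_2 · u_1 = 0 (should be 0)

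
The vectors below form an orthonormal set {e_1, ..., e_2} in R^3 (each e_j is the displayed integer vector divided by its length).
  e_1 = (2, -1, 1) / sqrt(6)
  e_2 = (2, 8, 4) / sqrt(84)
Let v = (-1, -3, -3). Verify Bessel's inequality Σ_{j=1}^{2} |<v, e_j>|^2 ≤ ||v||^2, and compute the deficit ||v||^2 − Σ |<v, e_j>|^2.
Σ |<v, e_j>|^2 = 125/7; ||v||^2 = 19; deficit = 8/7

Write each e_j = u_j / sqrt(<u_j, u_j>) where u_j is the displayed integer vector. Then <v, e_j> = <v, u_j> / sqrt(<u_j, u_j>), so |<v, e_j>|^2 = <v, u_j>^2 / <u_j, u_j>.
Coefficients: <v, e_1> = -2/sqrt(6), <v, e_2> = -38/sqrt(84).
Square and sum: Σ |<v, e_j>|^2 = 125/7.
Compute ||v||^2 = v·v = 19.
Deficit = 19 − 125/7 = 8/7 ≥ 0, confirming Bessel's inequality. (The deficit equals ||v − Σ <v,e_j> e_j||^2, the squared distance from v to span{e_j}.)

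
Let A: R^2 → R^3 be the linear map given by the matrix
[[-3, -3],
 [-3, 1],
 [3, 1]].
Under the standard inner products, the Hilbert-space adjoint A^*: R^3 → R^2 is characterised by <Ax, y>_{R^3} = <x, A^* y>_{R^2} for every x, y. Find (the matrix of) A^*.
A^* = A^T =
[[-3, -3, 3],
 [-3, 1, 1]]

For real matrices with standard dot products, the defining identity <Ax, y> = <x, A^* y> gives (Ax)^T y = x^T (A^*) y, i.e. x^T A^T y = x^T (A^*) y. Since this holds for all x, y, we must have A^* = A^T. Therefore
A^* =
[[-3, -3, 3],
 [-3, 1, 1]].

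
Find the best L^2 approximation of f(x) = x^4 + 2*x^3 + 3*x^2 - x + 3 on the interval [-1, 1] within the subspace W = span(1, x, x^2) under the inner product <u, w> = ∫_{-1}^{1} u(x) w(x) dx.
g(x) = 27*x^2/7 + x/5 + 102/35

The best approximation g ∈ W is the orthogonal projection of f onto W. Writing g = a_0 + a_1 x + a_2 x^2, the coefficients solve the normal equations G · a = b where
  G_{ij} = <φ_i, φ_j> and b_i = <f, φ_i>, with φ_0 = 1, φ_1 = x, φ_2 = x^2.
G =
  [2, 0, 2/3]
  [0, 2/3, 0]
  [2/3, 0, 2/5],
b = (42/5, 2/15, 122/35).
Solving gives a_0 = 102/35, a_1 = 1/5, a_2 = 27/7, so
  g(x) = 27*x^2/7 + x/5 + 102/35.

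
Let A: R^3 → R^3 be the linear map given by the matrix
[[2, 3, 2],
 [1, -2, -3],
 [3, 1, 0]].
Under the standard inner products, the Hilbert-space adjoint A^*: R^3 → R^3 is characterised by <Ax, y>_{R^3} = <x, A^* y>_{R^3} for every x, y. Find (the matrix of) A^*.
A^* = A^T =
[[2, 1, 3],
 [3, -2, 1],
 [2, -3, 0]]

For real matrices with standard dot products, the defining identity <Ax, y> = <x, A^* y> gives (Ax)^T y = x^T (A^*) y, i.e. x^T A^T y = x^T (A^*) y. Since this holds for all x, y, we must have A^* = A^T. Therefore
A^* =
[[2, 1, 3],
 [3, -2, 1],
 [2, -3, 0]].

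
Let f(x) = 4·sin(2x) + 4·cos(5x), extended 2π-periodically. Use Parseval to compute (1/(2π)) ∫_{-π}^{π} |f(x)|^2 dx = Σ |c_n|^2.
Σ |c_n|^2 = 16

Expand |f|^2 and use orthogonality of {sin(nx), cos(mx)} on [-π, π]:
  ∫_{-π}^{π} sin(nx)^2 dx = π, ∫ cos(mx)^2 dx = π, and cross terms integrate to 0.
So ∫_{-π}^{π} f(x)^2 dx = 4^2 · π + 4^2 · π = (16 + 16)π.
Divide by 2π: (16 + 16)/2 = 16.
By Parseval, this equals Σ |c_n|^2.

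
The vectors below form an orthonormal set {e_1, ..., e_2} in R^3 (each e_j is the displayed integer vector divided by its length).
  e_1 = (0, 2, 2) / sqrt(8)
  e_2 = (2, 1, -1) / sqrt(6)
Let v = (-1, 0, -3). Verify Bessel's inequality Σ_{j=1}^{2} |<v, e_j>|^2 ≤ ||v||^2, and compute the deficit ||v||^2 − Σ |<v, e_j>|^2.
Σ |<v, e_j>|^2 = 14/3; ||v||^2 = 10; deficit = 16/3

Write each e_j = u_j / sqrt(<u_j, u_j>) where u_j is the displayed integer vector. Then <v, e_j> = <v, u_j> / sqrt(<u_j, u_j>), so |<v, e_j>|^2 = <v, u_j>^2 / <u_j, u_j>.
Coefficients: <v, e_1> = -6/sqrt(8), <v, e_2> = 1/sqrt(6).
Square and sum: Σ |<v, e_j>|^2 = 14/3.
Compute ||v||^2 = v·v = 10.
Deficit = 10 − 14/3 = 16/3 ≥ 0, confirming Bessel's inequality. (The deficit equals ||v − Σ <v,e_j> e_j||^2, the squared distance from v to span{e_j}.)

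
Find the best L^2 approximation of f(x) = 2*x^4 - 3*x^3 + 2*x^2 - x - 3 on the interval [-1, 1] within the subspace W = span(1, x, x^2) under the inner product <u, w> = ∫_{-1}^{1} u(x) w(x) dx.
g(x) = 26*x^2/7 - 14*x/5 - 111/35

The best approximation g ∈ W is the orthogonal projection of f onto W. Writing g = a_0 + a_1 x + a_2 x^2, the coefficients solve the normal equations G · a = b where
  G_{ij} = <φ_i, φ_j> and b_i = <f, φ_i>, with φ_0 = 1, φ_1 = x, φ_2 = x^2.
G =
  [2, 0, 2/3]
  [0, 2/3, 0]
  [2/3, 0, 2/5],
b = (-58/15, -28/15, -22/35).
Solving gives a_0 = -111/35, a_1 = -14/5, a_2 = 26/7, so
  g(x) = 26*x^2/7 - 14*x/5 - 111/35.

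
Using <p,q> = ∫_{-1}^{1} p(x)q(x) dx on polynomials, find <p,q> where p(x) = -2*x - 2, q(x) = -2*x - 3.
<p,q> = 44/3

Expand the product: p(x)·q(x) = 4*x^2 + 10*x + 6.
∫_{-1}^{1} of each monomial x^k gives [2/(k+1) if k even, 0 if k odd]. Integrating term-by-term (or equivalently evaluating the antiderivative F(x) = 4*x^3/3 + 5*x^2 + 6*x at the endpoints):
  F(1) − F(−1) = 37/3 − (-7/3) = 44/3.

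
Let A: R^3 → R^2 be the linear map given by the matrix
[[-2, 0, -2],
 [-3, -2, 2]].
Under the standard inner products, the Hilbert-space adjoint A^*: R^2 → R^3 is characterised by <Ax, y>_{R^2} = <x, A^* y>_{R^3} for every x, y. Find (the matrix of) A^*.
A^* = A^T =
[[-2, -3],
 [0, -2],
 [-2, 2]]

For real matrices with standard dot products, the defining identity <Ax, y> = <x, A^* y> gives (Ax)^T y = x^T (A^*) y, i.e. x^T A^T y = x^T (A^*) y. Since this holds for all x, y, we must have A^* = A^T. Therefore
A^* =
[[-2, -3],
 [0, -2],
 [-2, 2]].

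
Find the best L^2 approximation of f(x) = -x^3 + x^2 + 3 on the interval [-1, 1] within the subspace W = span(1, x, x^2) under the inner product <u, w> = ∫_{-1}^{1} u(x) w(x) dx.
g(x) = x^2 - 3*x/5 + 3

The best approximation g ∈ W is the orthogonal projection of f onto W. Writing g = a_0 + a_1 x + a_2 x^2, the coefficients solve the normal equations G · a = b where
  G_{ij} = <φ_i, φ_j> and b_i = <f, φ_i>, with φ_0 = 1, φ_1 = x, φ_2 = x^2.
G =
  [2, 0, 2/3]
  [0, 2/3, 0]
  [2/3, 0, 2/5],
b = (20/3, -2/5, 12/5).
Solving gives a_0 = 3, a_1 = -3/5, a_2 = 1, so
  g(x) = x^2 - 3*x/5 + 3.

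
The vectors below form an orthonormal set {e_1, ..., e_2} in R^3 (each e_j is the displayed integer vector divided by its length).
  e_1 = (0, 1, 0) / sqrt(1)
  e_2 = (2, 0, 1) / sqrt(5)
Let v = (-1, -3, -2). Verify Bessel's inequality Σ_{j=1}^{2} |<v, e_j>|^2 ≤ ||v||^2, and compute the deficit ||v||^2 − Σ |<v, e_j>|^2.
Σ |<v, e_j>|^2 = 61/5; ||v||^2 = 14; deficit = 9/5

Write each e_j = u_j / sqrt(<u_j, u_j>) where u_j is the displayed integer vector. Then <v, e_j> = <v, u_j> / sqrt(<u_j, u_j>), so |<v, e_j>|^2 = <v, u_j>^2 / <u_j, u_j>.
Coefficients: <v, e_1> = -3/sqrt(1), <v, e_2> = -4/sqrt(5).
Square and sum: Σ |<v, e_j>|^2 = 61/5.
Compute ||v||^2 = v·v = 14.
Deficit = 14 − 61/5 = 9/5 ≥ 0, confirming Bessel's inequality. (The deficit equals ||v − Σ <v,e_j> e_j||^2, the squared distance from v to span{e_j}.)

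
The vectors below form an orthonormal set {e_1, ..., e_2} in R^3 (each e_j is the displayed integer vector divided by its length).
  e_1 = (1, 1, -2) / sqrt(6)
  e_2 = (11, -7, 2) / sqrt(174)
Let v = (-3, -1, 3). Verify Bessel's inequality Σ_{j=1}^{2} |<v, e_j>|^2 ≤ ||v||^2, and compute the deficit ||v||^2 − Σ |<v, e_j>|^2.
Σ |<v, e_j>|^2 = 550/29; ||v||^2 = 19; deficit = 1/29

Write each e_j = u_j / sqrt(<u_j, u_j>) where u_j is the displayed integer vector. Then <v, e_j> = <v, u_j> / sqrt(<u_j, u_j>), so |<v, e_j>|^2 = <v, u_j>^2 / <u_j, u_j>.
Coefficients: <v, e_1> = -10/sqrt(6), <v, e_2> = -20/sqrt(174).
Square and sum: Σ |<v, e_j>|^2 = 550/29.
Compute ||v||^2 = v·v = 19.
Deficit = 19 − 550/29 = 1/29 ≥ 0, confirming Bessel's inequality. (The deficit equals ||v − Σ <v,e_j> e_j||^2, the squared distance from v to span{e_j}.)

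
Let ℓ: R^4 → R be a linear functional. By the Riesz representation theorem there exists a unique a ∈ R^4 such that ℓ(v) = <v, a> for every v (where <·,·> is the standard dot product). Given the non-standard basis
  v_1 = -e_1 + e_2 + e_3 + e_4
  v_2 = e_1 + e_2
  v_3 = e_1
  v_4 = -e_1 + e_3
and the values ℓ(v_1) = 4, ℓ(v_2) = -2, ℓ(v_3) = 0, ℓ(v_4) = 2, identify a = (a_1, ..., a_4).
a = (0, -2, 2, 4)

Write a = (a_1, ..., a_4) in the standard basis. For each basis vector v_i, ℓ(v_i) = <v_i, a> is a linear equation in the a_j's. Collect the n equations into a matrix system V a = ℓ, where row i of V is v_i (expressed in the standard basis). Since V is invertible (lower-triangular with 1s on the diagonal, up to permutation), solve by back-substitution:
  V =
[[-1, 1, 1, 1],
 [1, 1, 0, 0],
 [1, 0, 0, 0],
 [-1, 0, 1, 0]]
  V a = (4, -2, 0, 2)
Solving gives a = (0, -2, 2, 4).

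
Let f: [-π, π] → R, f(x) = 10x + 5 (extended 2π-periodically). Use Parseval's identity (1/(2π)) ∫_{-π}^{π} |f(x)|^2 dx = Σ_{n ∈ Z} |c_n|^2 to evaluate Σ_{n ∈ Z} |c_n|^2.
Σ |c_n|^2 = 100π^2/3 + 25

Expand and integrate term by term over [-π, π]:
  ∫ (10x)^2 dx = 100·(2π^3/3); ∫ 2·10·(5)·x dx = 0 (odd integrand); ∫ 5^2 dx = 25·2π.
So (1/(2π)) ∫_{-π}^{π} (10x + 5)^2 dx = 100π^2/3 + 25 = 100π^2/3 + 25.
Parseval ⇒ Σ |c_n|^2 = 100π^2/3 + 25.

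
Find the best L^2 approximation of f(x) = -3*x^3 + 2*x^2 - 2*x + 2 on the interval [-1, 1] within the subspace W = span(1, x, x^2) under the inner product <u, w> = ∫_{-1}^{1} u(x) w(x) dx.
g(x) = 2*x^2 - 19*x/5 + 2

The best approximation g ∈ W is the orthogonal projection of f onto W. Writing g = a_0 + a_1 x + a_2 x^2, the coefficients solve the normal equations G · a = b where
  G_{ij} = <φ_i, φ_j> and b_i = <f, φ_i>, with φ_0 = 1, φ_1 = x, φ_2 = x^2.
G =
  [2, 0, 2/3]
  [0, 2/3, 0]
  [2/3, 0, 2/5],
b = (16/3, -38/15, 32/15).
Solving gives a_0 = 2, a_1 = -19/5, a_2 = 2, so
  g(x) = 2*x^2 - 19*x/5 + 2.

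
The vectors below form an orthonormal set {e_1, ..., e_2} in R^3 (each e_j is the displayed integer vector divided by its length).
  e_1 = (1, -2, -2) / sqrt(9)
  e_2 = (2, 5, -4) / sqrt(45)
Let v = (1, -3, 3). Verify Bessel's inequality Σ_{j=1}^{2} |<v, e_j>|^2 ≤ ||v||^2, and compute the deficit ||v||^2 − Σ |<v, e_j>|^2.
Σ |<v, e_j>|^2 = 14; ||v||^2 = 19; deficit = 5

Write each e_j = u_j / sqrt(<u_j, u_j>) where u_j is the displayed integer vector. Then <v, e_j> = <v, u_j> / sqrt(<u_j, u_j>), so |<v, e_j>|^2 = <v, u_j>^2 / <u_j, u_j>.
Coefficients: <v, e_1> = 1/sqrt(9), <v, e_2> = -25/sqrt(45).
Square and sum: Σ |<v, e_j>|^2 = 14.
Compute ||v||^2 = v·v = 19.
Deficit = 19 − 14 = 5 ≥ 0, confirming Bessel's inequality. (The deficit equals ||v − Σ <v,e_j> e_j||^2, the squared distance from v to span{e_j}.)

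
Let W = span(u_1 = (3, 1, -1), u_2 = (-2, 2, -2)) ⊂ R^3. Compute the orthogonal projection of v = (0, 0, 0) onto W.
proj_W(v) = (0, 0, 0)

Set up U = [u_1 | ... | u_2] ∈ R^(3×2). The projector onto W = col(U) is P = U (U^T U)^(-1) U^T.
Compute U^T U =
  [11, -2]
  [-2, 12],
and U^T v = (0, 0).
Solve U^T U · c = U^T v for the coefficients: c = (0, 0). The projection is proj_W(v) = U c.
Check: (v - proj_W(v)) · u_1 = 0  (should be 0).
Check: (v - proj_W(v)) · u_2 = 0  (should be 0).
Result: proj_W(v) = (0, 0, 0).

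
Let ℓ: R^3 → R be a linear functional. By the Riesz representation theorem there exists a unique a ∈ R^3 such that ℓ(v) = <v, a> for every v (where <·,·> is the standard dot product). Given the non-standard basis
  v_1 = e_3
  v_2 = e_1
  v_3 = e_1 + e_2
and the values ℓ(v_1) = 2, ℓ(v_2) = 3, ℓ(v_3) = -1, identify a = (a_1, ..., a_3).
a = (3, -4, 2)

Write a = (a_1, ..., a_3) in the standard basis. For each basis vector v_i, ℓ(v_i) = <v_i, a> is a linear equation in the a_j's. Collect the n equations into a matrix system V a = ℓ, where row i of V is v_i (expressed in the standard basis). Since V is invertible (lower-triangular with 1s on the diagonal, up to permutation), solve by back-substitution:
  V =
[[0, 0, 1],
 [1, 0, 0],
 [1, 1, 0]]
  V a = (2, 3, -1)
Solving gives a = (3, -4, 2).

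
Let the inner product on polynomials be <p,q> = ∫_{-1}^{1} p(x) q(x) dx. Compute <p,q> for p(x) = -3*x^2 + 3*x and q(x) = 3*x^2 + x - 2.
<p,q> = 12/5

Expand the product: p(x)·q(x) = -9*x^4 + 6*x^3 + 9*x^2 - 6*x.
∫_{-1}^{1} of each monomial x^k gives [2/(k+1) if k even, 0 if k odd]. Integrating term-by-term (or equivalently evaluating the antiderivative F(x) = -9*x^5/5 + 3*x^4/2 + 3*x^3 - 3*x^2 at the endpoints):
  F(1) − F(−1) = -3/10 − (-27/10) = 12/5.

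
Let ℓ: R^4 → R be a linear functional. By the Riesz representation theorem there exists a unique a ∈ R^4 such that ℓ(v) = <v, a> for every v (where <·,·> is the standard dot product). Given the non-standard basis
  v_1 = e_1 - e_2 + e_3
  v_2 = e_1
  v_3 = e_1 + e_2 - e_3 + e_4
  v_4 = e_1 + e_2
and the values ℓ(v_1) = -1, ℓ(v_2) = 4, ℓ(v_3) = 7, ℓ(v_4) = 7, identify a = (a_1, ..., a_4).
a = (4, 3, -2, -2)

Write a = (a_1, ..., a_4) in the standard basis. For each basis vector v_i, ℓ(v_i) = <v_i, a> is a linear equation in the a_j's. Collect the n equations into a matrix system V a = ℓ, where row i of V is v_i (expressed in the standard basis). Since V is invertible (lower-triangular with 1s on the diagonal, up to permutation), solve by back-substitution:
  V =
[[1, -1, 1, 0],
 [1, 0, 0, 0],
 [1, 1, -1, 1],
 [1, 1, 0, 0]]
  V a = (-1, 4, 7, 7)
Solving gives a = (4, 3, -2, -2).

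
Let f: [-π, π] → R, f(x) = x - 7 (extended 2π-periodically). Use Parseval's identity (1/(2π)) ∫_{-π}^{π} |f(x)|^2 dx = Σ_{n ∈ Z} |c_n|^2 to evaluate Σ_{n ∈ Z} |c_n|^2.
Σ |c_n|^2 = π^2/3 + 49

Expand and integrate term by term over [-π, π]:
  ∫ (x)^2 dx = 1·(2π^3/3); ∫ 2·1·(-7)·x dx = 0 (odd integrand); ∫ (-7)^2 dx = 49·2π.
So (1/(2π)) ∫_{-π}^{π} (x - 7)^2 dx = 1π^2/3 + 49 = π^2/3 + 49.
Parseval ⇒ Σ |c_n|^2 = π^2/3 + 49.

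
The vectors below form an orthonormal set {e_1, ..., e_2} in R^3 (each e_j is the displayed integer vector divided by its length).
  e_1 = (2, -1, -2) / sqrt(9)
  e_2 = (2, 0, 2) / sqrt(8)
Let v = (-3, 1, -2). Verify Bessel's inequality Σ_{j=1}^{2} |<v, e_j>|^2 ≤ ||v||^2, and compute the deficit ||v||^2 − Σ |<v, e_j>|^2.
Σ |<v, e_j>|^2 = 27/2; ||v||^2 = 14; deficit = 1/2

Write each e_j = u_j / sqrt(<u_j, u_j>) where u_j is the displayed integer vector. Then <v, e_j> = <v, u_j> / sqrt(<u_j, u_j>), so |<v, e_j>|^2 = <v, u_j>^2 / <u_j, u_j>.
Coefficients: <v, e_1> = -3/sqrt(9), <v, e_2> = -10/sqrt(8).
Square and sum: Σ |<v, e_j>|^2 = 27/2.
Compute ||v||^2 = v·v = 14.
Deficit = 14 − 27/2 = 1/2 ≥ 0, confirming Bessel's inequality. (The deficit equals ||v − Σ <v,e_j> e_j||^2, the squared distance from v to span{e_j}.)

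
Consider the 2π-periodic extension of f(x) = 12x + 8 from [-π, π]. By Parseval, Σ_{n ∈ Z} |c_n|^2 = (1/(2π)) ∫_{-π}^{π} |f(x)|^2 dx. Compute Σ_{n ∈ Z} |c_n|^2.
Σ |c_n|^2 = 48π^2 + 64

Expand and integrate term by term over [-π, π]:
  ∫ (12x)^2 dx = 144·(2π^3/3); ∫ 2·12·(8)·x dx = 0 (odd integrand); ∫ 8^2 dx = 64·2π.
So (1/(2π)) ∫_{-π}^{π} (12x + 8)^2 dx = 144π^2/3 + 64 = 48π^2 + 64.
Parseval ⇒ Σ |c_n|^2 = 48π^2 + 64.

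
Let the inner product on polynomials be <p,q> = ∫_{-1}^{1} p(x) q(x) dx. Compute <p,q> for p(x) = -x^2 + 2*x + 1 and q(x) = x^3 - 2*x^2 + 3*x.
<p,q> = 64/15

Expand the product: p(x)·q(x) = -x^5 + 4*x^4 - 6*x^3 + 4*x^2 + 3*x.
∫_{-1}^{1} of each monomial x^k gives [2/(k+1) if k even, 0 if k odd]. Integrating term-by-term (or equivalently evaluating the antiderivative F(x) = -x^6/6 + 4*x^5/5 - 3*x^4/2 + 4*x^3/3 + 3*x^2/2 at the endpoints):
  F(1) − F(−1) = 59/30 − (-23/10) = 64/15.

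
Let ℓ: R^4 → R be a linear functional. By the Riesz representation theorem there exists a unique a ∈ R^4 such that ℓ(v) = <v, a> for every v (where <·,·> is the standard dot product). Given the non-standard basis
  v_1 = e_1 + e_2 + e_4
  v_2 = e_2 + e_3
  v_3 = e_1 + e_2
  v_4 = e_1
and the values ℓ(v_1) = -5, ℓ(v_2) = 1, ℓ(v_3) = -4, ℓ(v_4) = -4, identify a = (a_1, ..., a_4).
a = (-4, 0, 1, -1)

Write a = (a_1, ..., a_4) in the standard basis. For each basis vector v_i, ℓ(v_i) = <v_i, a> is a linear equation in the a_j's. Collect the n equations into a matrix system V a = ℓ, where row i of V is v_i (expressed in the standard basis). Since V is invertible (lower-triangular with 1s on the diagonal, up to permutation), solve by back-substitution:
  V =
[[1, 1, 0, 1],
 [0, 1, 1, 0],
 [1, 1, 0, 0],
 [1, 0, 0, 0]]
  V a = (-5, 1, -4, -4)
Solving gives a = (-4, 0, 1, -1).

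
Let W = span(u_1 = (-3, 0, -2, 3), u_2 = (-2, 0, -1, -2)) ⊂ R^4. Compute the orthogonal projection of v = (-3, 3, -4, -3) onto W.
proj_W(v) = (-396/97, 0, -208/97, -276/97)

Set up U = [u_1 | ... | u_2] ∈ R^(4×2). The projector onto W = col(U) is P = U (U^T U)^(-1) U^T.
Compute U^T U =
  [22, 2]
  [2, 9],
and U^T v = (8, 16).
Solve U^T U · c = U^T v for the coefficients: c = (20/97, 168/97). The projection is proj_W(v) = U c.
Check: (v - proj_W(v)) · u_1 = 0  (should be 0).
Check: (v - proj_W(v)) · u_2 = 0  (should be 0).
Result: proj_W(v) = (-396/97, 0, -208/97, -276/97).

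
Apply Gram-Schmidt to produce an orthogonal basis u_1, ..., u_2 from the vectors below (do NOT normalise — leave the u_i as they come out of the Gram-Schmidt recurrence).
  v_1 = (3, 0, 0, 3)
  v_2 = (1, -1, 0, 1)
Orthogonal basis:
  u_1 = (3, 0, 0, 3)
  u_2 = (0, -1, 0, 0)

Apply the Gram-Schmidt recurrence
  u_1 = v_1
  u_i = v_i − Σ_{j<i} ((v_i · u_j) / (u_j · u_j)) · u_j.

Step by step this gives:
  u_1 = (3, 0, 0, 3)
  u_2 = (0, -1, 0, 0)

Orthogonality check:
  u_2 · u_1 = 0 (should be 0)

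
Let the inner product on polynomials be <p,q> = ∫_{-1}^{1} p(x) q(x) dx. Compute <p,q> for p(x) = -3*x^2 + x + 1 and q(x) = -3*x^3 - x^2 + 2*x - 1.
<p,q> = 2/3

Expand the product: p(x)·q(x) = 9*x^5 - 10*x^3 + 4*x^2 + x - 1.
∫_{-1}^{1} of each monomial x^k gives [2/(k+1) if k even, 0 if k odd]. Integrating term-by-term (or equivalently evaluating the antiderivative F(x) = 3*x^6/2 - 5*x^4/2 + 4*x^3/3 + x^2/2 - x at the endpoints):
  F(1) − F(−1) = -1/6 − (-5/6) = 2/3.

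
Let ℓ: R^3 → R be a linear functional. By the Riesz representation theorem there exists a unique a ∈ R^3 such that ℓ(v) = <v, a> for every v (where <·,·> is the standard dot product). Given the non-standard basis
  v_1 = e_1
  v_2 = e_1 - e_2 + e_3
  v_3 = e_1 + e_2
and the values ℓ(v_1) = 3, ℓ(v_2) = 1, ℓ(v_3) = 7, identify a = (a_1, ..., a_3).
a = (3, 4, 2)

Write a = (a_1, ..., a_3) in the standard basis. For each basis vector v_i, ℓ(v_i) = <v_i, a> is a linear equation in the a_j's. Collect the n equations into a matrix system V a = ℓ, where row i of V is v_i (expressed in the standard basis). Since V is invertible (lower-triangular with 1s on the diagonal, up to permutation), solve by back-substitution:
  V =
[[1, 0, 0],
 [1, -1, 1],
 [1, 1, 0]]
  V a = (3, 1, 7)
Solving gives a = (3, 4, 2).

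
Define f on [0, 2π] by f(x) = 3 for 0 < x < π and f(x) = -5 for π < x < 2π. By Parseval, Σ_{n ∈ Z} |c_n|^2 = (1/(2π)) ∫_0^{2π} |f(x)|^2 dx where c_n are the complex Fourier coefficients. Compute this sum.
Σ |c_n|^2 = 17

Parseval equates the L^2 energy of f (normalised by 1/(2π)) with the ℓ^2 sum of its Fourier coefficients: (1/(2π)) ∫_0^{2π} |f|^2 = Σ |c_n|^2.
Compute the left side: (1/(2π)) [∫_0^π 3^2 dx + ∫_π^{2π} (-5)^2 dx] = (1/(2π)) · (9π + 25π) = (9 + 25)/2 = 17.
So Σ_{n ∈ Z} |c_n|^2 = 17.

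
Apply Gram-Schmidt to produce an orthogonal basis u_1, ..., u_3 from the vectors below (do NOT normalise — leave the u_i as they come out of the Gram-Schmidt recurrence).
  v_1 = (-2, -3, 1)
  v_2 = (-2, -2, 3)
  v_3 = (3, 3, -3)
Orthogonal basis:
  u_1 = (-2, -3, 1)
  u_2 = (-1/7, 11/14, 29/14)
  u_3 = (7/23, -4/23, 2/23)

Apply the Gram-Schmidt recurrence
  u_1 = v_1
  u_i = v_i − Σ_{j<i} ((v_i · u_j) / (u_j · u_j)) · u_j.

Step by step this gives:
  u_1 = (-2, -3, 1)
  u_2 = (-1/7, 11/14, 29/14)
  u_3 = (7/23, -4/23, 2/23)

Orthogonality check:
  u_2 · u_1 = 0 (should be 0)
  u_3 · u_1 = 0 (should be 0)
  u_3 · u_2 = 0 (should be 0)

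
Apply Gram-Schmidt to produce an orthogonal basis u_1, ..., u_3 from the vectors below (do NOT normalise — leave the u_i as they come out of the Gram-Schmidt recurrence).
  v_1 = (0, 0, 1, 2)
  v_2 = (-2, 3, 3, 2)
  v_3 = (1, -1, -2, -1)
Orthogonal basis:
  u_1 = (0, 0, 1, 2)
  u_2 = (-2, 3, 8/5, -4/5)
  u_3 = (7/81, 10/27, -38/81, 19/81)

Apply the Gram-Schmidt recurrence
  u_1 = v_1
  u_i = v_i − Σ_{j<i} ((v_i · u_j) / (u_j · u_j)) · u_j.

Step by step this gives:
  u_1 = (0, 0, 1, 2)
  u_2 = (-2, 3, 8/5, -4/5)
  u_3 = (7/81, 10/27, -38/81, 19/81)

Orthogonality check:
  u_2 · u_1 = 0 (should be 0)
  u_3 · u_1 = 0 (should be 0)
  u_3 · u_2 = 0 (should be 0)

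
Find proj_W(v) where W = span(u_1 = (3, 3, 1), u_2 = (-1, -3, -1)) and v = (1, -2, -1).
proj_W(v) = (1, -21/10, -7/10)

Set up U = [u_1 | ... | u_2] ∈ R^(3×2). The projector onto W = col(U) is P = U (U^T U)^(-1) U^T.
Compute U^T U =
  [19, -13]
  [-13, 11],
and U^T v = (-4, 6).
Solve U^T U · c = U^T v for the coefficients: c = (17/20, 31/20). The projection is proj_W(v) = U c.
Check: (v - proj_W(v)) · u_1 = 0  (should be 0).
Check: (v - proj_W(v)) · u_2 = 0  (should be 0).
Result: proj_W(v) = (1, -21/10, -7/10).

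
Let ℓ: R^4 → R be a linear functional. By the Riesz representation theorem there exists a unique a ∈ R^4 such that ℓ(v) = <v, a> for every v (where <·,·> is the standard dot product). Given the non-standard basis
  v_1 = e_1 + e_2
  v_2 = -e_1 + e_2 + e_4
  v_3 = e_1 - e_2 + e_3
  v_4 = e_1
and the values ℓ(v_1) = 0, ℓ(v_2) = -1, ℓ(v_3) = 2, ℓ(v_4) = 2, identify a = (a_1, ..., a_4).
a = (2, -2, -2, 3)

Write a = (a_1, ..., a_4) in the standard basis. For each basis vector v_i, ℓ(v_i) = <v_i, a> is a linear equation in the a_j's. Collect the n equations into a matrix system V a = ℓ, where row i of V is v_i (expressed in the standard basis). Since V is invertible (lower-triangular with 1s on the diagonal, up to permutation), solve by back-substitution:
  V =
[[1, 1, 0, 0],
 [-1, 1, 0, 1],
 [1, -1, 1, 0],
 [1, 0, 0, 0]]
  V a = (0, -1, 2, 2)
Solving gives a = (2, -2, -2, 3).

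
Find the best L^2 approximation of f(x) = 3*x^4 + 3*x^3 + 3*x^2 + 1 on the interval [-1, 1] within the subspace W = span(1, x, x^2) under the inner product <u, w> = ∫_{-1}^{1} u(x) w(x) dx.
g(x) = 39*x^2/7 + 9*x/5 + 26/35

The best approximation g ∈ W is the orthogonal projection of f onto W. Writing g = a_0 + a_1 x + a_2 x^2, the coefficients solve the normal equations G · a = b where
  G_{ij} = <φ_i, φ_j> and b_i = <f, φ_i>, with φ_0 = 1, φ_1 = x, φ_2 = x^2.
G =
  [2, 0, 2/3]
  [0, 2/3, 0]
  [2/3, 0, 2/5],
b = (26/5, 6/5, 286/105).
Solving gives a_0 = 26/35, a_1 = 9/5, a_2 = 39/7, so
  g(x) = 39*x^2/7 + 9*x/5 + 26/35.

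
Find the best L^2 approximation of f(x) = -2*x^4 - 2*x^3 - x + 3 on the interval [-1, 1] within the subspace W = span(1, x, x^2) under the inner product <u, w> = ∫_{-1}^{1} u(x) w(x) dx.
g(x) = -12*x^2/7 - 11*x/5 + 111/35

The best approximation g ∈ W is the orthogonal projection of f onto W. Writing g = a_0 + a_1 x + a_2 x^2, the coefficients solve the normal equations G · a = b where
  G_{ij} = <φ_i, φ_j> and b_i = <f, φ_i>, with φ_0 = 1, φ_1 = x, φ_2 = x^2.
G =
  [2, 0, 2/3]
  [0, 2/3, 0]
  [2/3, 0, 2/5],
b = (26/5, -22/15, 10/7).
Solving gives a_0 = 111/35, a_1 = -11/5, a_2 = -12/7, so
  g(x) = -12*x^2/7 - 11*x/5 + 111/35.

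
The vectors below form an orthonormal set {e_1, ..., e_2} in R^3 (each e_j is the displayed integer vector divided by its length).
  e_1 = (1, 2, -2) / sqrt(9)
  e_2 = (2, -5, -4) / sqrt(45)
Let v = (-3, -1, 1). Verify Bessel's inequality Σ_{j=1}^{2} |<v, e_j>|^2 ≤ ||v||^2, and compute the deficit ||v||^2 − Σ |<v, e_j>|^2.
Σ |<v, e_j>|^2 = 6; ||v||^2 = 11; deficit = 5

Write each e_j = u_j / sqrt(<u_j, u_j>) where u_j is the displayed integer vector. Then <v, e_j> = <v, u_j> / sqrt(<u_j, u_j>), so |<v, e_j>|^2 = <v, u_j>^2 / <u_j, u_j>.
Coefficients: <v, e_1> = -7/sqrt(9), <v, e_2> = -5/sqrt(45).
Square and sum: Σ |<v, e_j>|^2 = 6.
Compute ||v||^2 = v·v = 11.
Deficit = 11 − 6 = 5 ≥ 0, confirming Bessel's inequality. (The deficit equals ||v − Σ <v,e_j> e_j||^2, the squared distance from v to span{e_j}.)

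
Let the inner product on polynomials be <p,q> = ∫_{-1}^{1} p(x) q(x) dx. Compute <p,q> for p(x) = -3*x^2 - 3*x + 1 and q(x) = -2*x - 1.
<p,q> = 4

Expand the product: p(x)·q(x) = 6*x^3 + 9*x^2 + x - 1.
∫_{-1}^{1} of each monomial x^k gives [2/(k+1) if k even, 0 if k odd]. Integrating term-by-term (or equivalently evaluating the antiderivative F(x) = 3*x^4/2 + 3*x^3 + x^2/2 - x at the endpoints):
  F(1) − F(−1) = 4 − (0) = 4.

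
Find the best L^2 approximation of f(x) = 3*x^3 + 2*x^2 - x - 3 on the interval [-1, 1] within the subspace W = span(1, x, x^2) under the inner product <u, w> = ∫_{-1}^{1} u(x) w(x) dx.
g(x) = 2*x^2 + 4*x/5 - 3

The best approximation g ∈ W is the orthogonal projection of f onto W. Writing g = a_0 + a_1 x + a_2 x^2, the coefficients solve the normal equations G · a = b where
  G_{ij} = <φ_i, φ_j> and b_i = <f, φ_i>, with φ_0 = 1, φ_1 = x, φ_2 = x^2.
G =
  [2, 0, 2/3]
  [0, 2/3, 0]
  [2/3, 0, 2/5],
b = (-14/3, 8/15, -6/5).
Solving gives a_0 = -3, a_1 = 4/5, a_2 = 2, so
  g(x) = 2*x^2 + 4*x/5 - 3.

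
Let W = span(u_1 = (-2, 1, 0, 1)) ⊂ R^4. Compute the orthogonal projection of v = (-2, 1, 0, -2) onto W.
proj_W(v) = (-1, 1/2, 0, 1/2)

Set up U = [u_1 | ... | u_1] ∈ R^(4×1). The projector onto W = col(U) is P = U (U^T U)^(-1) U^T.
Compute U^T U =
  [6],
and U^T v = (3).
Solve U^T U · c = U^T v for the coefficients: c = (1/2). The projection is proj_W(v) = U c.
Check: (v - proj_W(v)) · u_1 = 0  (should be 0).
Result: proj_W(v) = (-1, 1/2, 0, 1/2).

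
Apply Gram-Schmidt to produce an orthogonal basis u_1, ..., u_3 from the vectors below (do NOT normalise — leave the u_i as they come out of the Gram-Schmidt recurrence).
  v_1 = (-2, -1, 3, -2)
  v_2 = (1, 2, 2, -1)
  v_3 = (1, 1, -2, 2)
Orthogonal basis:
  u_1 = (-2, -1, 3, -2)
  u_2 = (13/9, 20/9, 4/3, -5/9)
  u_3 = (-35/82, 25/82, 15/82, 45/82)

Apply the Gram-Schmidt recurrence
  u_1 = v_1
  u_i = v_i − Σ_{j<i} ((v_i · u_j) / (u_j · u_j)) · u_j.

Step by step this gives:
  u_1 = (-2, -1, 3, -2)
  u_2 = (13/9, 20/9, 4/3, -5/9)
  u_3 = (-35/82, 25/82, 15/82, 45/82)

Orthogonality check:
  u_2 · u_1 = 0 (should be 0)
  u_3 · u_1 = 0 (should be 0)
  u_3 · u_2 = 0 (should be 0)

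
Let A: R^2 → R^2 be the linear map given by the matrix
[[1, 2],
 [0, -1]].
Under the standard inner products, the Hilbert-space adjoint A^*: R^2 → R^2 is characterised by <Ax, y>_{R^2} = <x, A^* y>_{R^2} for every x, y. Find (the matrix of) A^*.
A^* = A^T =
[[1, 0],
 [2, -1]]

For real matrices with standard dot products, the defining identity <Ax, y> = <x, A^* y> gives (Ax)^T y = x^T (A^*) y, i.e. x^T A^T y = x^T (A^*) y. Since this holds for all x, y, we must have A^* = A^T. Therefore
A^* =
[[1, 0],
 [2, -1]].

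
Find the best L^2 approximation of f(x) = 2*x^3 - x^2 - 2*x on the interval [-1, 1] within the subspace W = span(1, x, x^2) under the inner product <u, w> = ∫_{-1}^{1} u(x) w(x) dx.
g(x) = -x^2 - 4*x/5

The best approximation g ∈ W is the orthogonal projection of f onto W. Writing g = a_0 + a_1 x + a_2 x^2, the coefficients solve the normal equations G · a = b where
  G_{ij} = <φ_i, φ_j> and b_i = <f, φ_i>, with φ_0 = 1, φ_1 = x, φ_2 = x^2.
G =
  [2, 0, 2/3]
  [0, 2/3, 0]
  [2/3, 0, 2/5],
b = (-2/3, -8/15, -2/5).
Solving gives a_0 = 0, a_1 = -4/5, a_2 = -1, so
  g(x) = -x^2 - 4*x/5.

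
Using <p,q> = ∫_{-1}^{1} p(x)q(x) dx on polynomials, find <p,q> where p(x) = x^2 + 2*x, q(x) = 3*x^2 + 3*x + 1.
<p,q> = 88/15

Expand the product: p(x)·q(x) = 3*x^4 + 9*x^3 + 7*x^2 + 2*x.
∫_{-1}^{1} of each monomial x^k gives [2/(k+1) if k even, 0 if k odd]. Integrating term-by-term (or equivalently evaluating the antiderivative F(x) = 3*x^5/5 + 9*x^4/4 + 7*x^3/3 + x^2 at the endpoints):
  F(1) − F(−1) = 371/60 − (19/60) = 88/15.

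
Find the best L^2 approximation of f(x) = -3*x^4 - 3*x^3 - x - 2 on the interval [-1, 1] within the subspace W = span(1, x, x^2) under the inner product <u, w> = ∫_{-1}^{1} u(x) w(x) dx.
g(x) = -18*x^2/7 - 14*x/5 - 61/35

The best approximation g ∈ W is the orthogonal projection of f onto W. Writing g = a_0 + a_1 x + a_2 x^2, the coefficients solve the normal equations G · a = b where
  G_{ij} = <φ_i, φ_j> and b_i = <f, φ_i>, with φ_0 = 1, φ_1 = x, φ_2 = x^2.
G =
  [2, 0, 2/3]
  [0, 2/3, 0]
  [2/3, 0, 2/5],
b = (-26/5, -28/15, -46/21).
Solving gives a_0 = -61/35, a_1 = -14/5, a_2 = -18/7, so
  g(x) = -18*x^2/7 - 14*x/5 - 61/35.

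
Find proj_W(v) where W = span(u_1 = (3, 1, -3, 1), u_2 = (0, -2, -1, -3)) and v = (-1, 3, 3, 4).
proj_W(v) = (-28/23, 187/69, 383/138, 589/138)

Set up U = [u_1 | ... | u_2] ∈ R^(4×2). The projector onto W = col(U) is P = U (U^T U)^(-1) U^T.
Compute U^T U =
  [20, -2]
  [-2, 14],
and U^T v = (-5, -21).
Solve U^T U · c = U^T v for the coefficients: c = (-28/69, -215/138). The projection is proj_W(v) = U c.
Check: (v - proj_W(v)) · u_1 = 0  (should be 0).
Check: (v - proj_W(v)) · u_2 = 0  (should be 0).
Result: proj_W(v) = (-28/23, 187/69, 383/138, 589/138).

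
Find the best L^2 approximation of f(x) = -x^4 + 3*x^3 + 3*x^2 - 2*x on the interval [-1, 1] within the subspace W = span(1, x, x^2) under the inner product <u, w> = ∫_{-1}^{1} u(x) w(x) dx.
g(x) = 15*x^2/7 - x/5 + 3/35

The best approximation g ∈ W is the orthogonal projection of f onto W. Writing g = a_0 + a_1 x + a_2 x^2, the coefficients solve the normal equations G · a = b where
  G_{ij} = <φ_i, φ_j> and b_i = <f, φ_i>, with φ_0 = 1, φ_1 = x, φ_2 = x^2.
G =
  [2, 0, 2/3]
  [0, 2/3, 0]
  [2/3, 0, 2/5],
b = (8/5, -2/15, 32/35).
Solving gives a_0 = 3/35, a_1 = -1/5, a_2 = 15/7, so
  g(x) = 15*x^2/7 - x/5 + 3/35.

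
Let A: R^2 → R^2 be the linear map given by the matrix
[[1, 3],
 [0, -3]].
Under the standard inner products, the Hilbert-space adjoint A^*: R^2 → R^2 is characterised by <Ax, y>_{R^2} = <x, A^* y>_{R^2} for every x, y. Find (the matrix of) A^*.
A^* = A^T =
[[1, 0],
 [3, -3]]

For real matrices with standard dot products, the defining identity <Ax, y> = <x, A^* y> gives (Ax)^T y = x^T (A^*) y, i.e. x^T A^T y = x^T (A^*) y. Since this holds for all x, y, we must have A^* = A^T. Therefore
A^* =
[[1, 0],
 [3, -3]].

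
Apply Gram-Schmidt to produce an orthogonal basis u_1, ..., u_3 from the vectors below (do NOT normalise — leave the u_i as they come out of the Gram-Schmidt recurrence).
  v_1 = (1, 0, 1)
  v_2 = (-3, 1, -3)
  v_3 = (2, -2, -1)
Orthogonal basis:
  u_1 = (1, 0, 1)
  u_2 = (0, 1, 0)
  u_3 = (3/2, 0, -3/2)

Apply the Gram-Schmidt recurrence
  u_1 = v_1
  u_i = v_i − Σ_{j<i} ((v_i · u_j) / (u_j · u_j)) · u_j.

Step by step this gives:
  u_1 = (1, 0, 1)
  u_2 = (0, 1, 0)
  u_3 = (3/2, 0, -3/2)

Orthogonality check:
  u_2 · u_1 = 0 (should be 0)
  u_3 · u_1 = 0 (should be 0)
  u_3 · u_2 = 0 (should be 0)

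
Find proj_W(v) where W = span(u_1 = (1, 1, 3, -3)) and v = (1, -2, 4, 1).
proj_W(v) = (2/5, 2/5, 6/5, -6/5)

Set up U = [u_1 | ... | u_1] ∈ R^(4×1). The projector onto W = col(U) is P = U (U^T U)^(-1) U^T.
Compute U^T U =
  [20],
and U^T v = (8).
Solve U^T U · c = U^T v for the coefficients: c = (2/5). The projection is proj_W(v) = U c.
Check: (v - proj_W(v)) · u_1 = 0  (should be 0).
Result: proj_W(v) = (2/5, 2/5, 6/5, -6/5).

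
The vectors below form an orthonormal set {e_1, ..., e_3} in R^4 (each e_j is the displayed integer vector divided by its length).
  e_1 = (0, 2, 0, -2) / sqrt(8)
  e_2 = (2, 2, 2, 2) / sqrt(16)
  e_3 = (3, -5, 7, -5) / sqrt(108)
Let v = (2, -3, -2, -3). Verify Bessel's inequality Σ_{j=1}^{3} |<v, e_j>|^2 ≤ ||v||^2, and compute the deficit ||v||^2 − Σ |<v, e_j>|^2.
Σ |<v, e_j>|^2 = 364/27; ||v||^2 = 26; deficit = 338/27

Write each e_j = u_j / sqrt(<u_j, u_j>) where u_j is the displayed integer vector. Then <v, e_j> = <v, u_j> / sqrt(<u_j, u_j>), so |<v, e_j>|^2 = <v, u_j>^2 / <u_j, u_j>.
Coefficients: <v, e_1> = 0/sqrt(8), <v, e_2> = -12/sqrt(16), <v, e_3> = 22/sqrt(108).
Square and sum: Σ |<v, e_j>|^2 = 364/27.
Compute ||v||^2 = v·v = 26.
Deficit = 26 − 364/27 = 338/27 ≥ 0, confirming Bessel's inequality. (The deficit equals ||v − Σ <v,e_j> e_j||^2, the squared distance from v to span{e_j}.)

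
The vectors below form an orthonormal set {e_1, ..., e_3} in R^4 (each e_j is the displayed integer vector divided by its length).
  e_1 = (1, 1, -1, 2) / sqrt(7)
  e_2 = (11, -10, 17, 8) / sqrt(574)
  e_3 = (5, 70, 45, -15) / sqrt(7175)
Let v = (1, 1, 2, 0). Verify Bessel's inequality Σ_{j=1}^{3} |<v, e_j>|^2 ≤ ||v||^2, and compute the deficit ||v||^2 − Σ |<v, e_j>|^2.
Σ |<v, e_j>|^2 = 83/14; ||v||^2 = 6; deficit = 1/14

Write each e_j = u_j / sqrt(<u_j, u_j>) where u_j is the displayed integer vector. Then <v, e_j> = <v, u_j> / sqrt(<u_j, u_j>), so |<v, e_j>|^2 = <v, u_j>^2 / <u_j, u_j>.
Coefficients: <v, e_1> = 0/sqrt(7), <v, e_2> = 35/sqrt(574), <v, e_3> = 165/sqrt(7175).
Square and sum: Σ |<v, e_j>|^2 = 83/14.
Compute ||v||^2 = v·v = 6.
Deficit = 6 − 83/14 = 1/14 ≥ 0, confirming Bessel's inequality. (The deficit equals ||v − Σ <v,e_j> e_j||^2, the squared distance from v to span{e_j}.)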